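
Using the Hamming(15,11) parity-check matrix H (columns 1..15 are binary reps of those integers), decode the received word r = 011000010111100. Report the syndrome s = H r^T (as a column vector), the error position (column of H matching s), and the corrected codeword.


s = (1, 0, 0, 1)^T, error position = 9, corrected codeword c = 011000011111100

Compute s = H r^T mod 2 one row at a time:
  s_1 = 1 + 0 + 1 + 1 + 1 + 1 + 0 + 0 = 5 ≡ 1 (mod 2).
  s_2 = 0 + 0 + 0 + 0 + 1 + 1 + 0 + 0 = 2 ≡ 0 (mod 2).
  s_3 = 1 + 1 + 0 + 0 + 1 + 1 + 0 + 0 = 4 ≡ 0 (mod 2).
  s_4 = 0 + 1 + 0 + 0 + 0 + 1 + 1 + 0 = 3 ≡ 1 (mod 2).
s = (1, 0, 0, 1)^T — this equals column 9 of H (binary 1001), so error is at position 9.
Correct: flip bit 9 of r = 011000010111100 to get c = 011000011111100.


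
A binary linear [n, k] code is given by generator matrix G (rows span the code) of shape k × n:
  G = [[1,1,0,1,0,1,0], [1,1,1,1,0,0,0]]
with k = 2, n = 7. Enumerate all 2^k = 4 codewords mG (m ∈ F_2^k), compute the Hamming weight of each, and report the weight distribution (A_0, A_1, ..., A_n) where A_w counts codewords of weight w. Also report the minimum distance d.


Weight distribution: A_0 = 1, A_2 = 1, A_4 = 2. Minimum distance d = 2.

Enumerate all 2^2 = 4 messages m ∈ F_2^2.
For each, compute codeword c = mG in F_2^7, then tally its weight.
  m = 00 → c = 0000000, weight = 0.
  m = 10 → c = 1101010, weight = 4.
  m = 01 → c = 1111000, weight = 4.
  m = 11 → c = 0010010, weight = 2.
Tally weights:
  weight 0: 1 codewords.
  weight 2: 1 codewords.
  weight 4: 2 codewords.
Minimum distance d = smallest w > 0 with A_w > 0 = 2.
Sanity: Σ A_w = 4 = 2^2 = 4 ✓.


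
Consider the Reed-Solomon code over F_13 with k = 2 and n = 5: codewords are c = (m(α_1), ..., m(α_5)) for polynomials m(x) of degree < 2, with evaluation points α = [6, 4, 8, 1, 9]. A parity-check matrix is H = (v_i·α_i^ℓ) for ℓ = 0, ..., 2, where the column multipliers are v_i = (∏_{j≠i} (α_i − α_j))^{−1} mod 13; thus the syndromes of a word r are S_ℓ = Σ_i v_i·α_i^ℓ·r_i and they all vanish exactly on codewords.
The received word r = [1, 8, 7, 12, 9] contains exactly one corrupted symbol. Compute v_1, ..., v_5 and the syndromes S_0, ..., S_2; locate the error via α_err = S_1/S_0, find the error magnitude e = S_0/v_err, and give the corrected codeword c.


S = (4, 10, 12), error at position 5, error magnitude e = 12, c = [1, 8, 7, 12, 10].

Step 1: column multipliers v_i = (∏_{j≠i}(α_i − α_j))^{−1} mod 13.
  i = 1 (α = 6): (6−4)(6−8)(6−1)(6−9) = 2·(−2)·5·(−3) = 60 ≡ 8, so v_1 = 8^{−1} = 5 (mod 13).
  i = 2 (α = 4): (4−6)(4−8)(4−1)(4−9) = (−2)·(−4)·3·(−5) = −120 ≡ 10, so v_2 = 10^{−1} = 4 (mod 13).
  i = 3 (α = 8): (8−6)(8−4)(8−1)(8−9) = 2·4·7·(−1) = −56 ≡ 9, so v_3 = 9^{−1} = 3 (mod 13).
  i = 4 (α = 1): (1−6)(1−4)(1−8)(1−9) = (−5)·(−3)·(−7)·(−8) = 840 ≡ 8, so v_4 = 8^{−1} = 5 (mod 13).
  i = 5 (α = 9): (9−6)(9−4)(9−8)(9−1) = 3·5·1·8 = 120 ≡ 3, so v_5 = 3^{−1} = 9 (mod 13).
  v = [5, 4, 3, 5, 9].
Step 2: syndromes of r = [1, 8, 7, 12, 9] (all sums mod 13).
  S_0 = Σ v_i r_i = 5·1 + 4·8 + 3·7 + 5·12 + 9·9 = 199 ≡ 4.
  S_1 = Σ v_i α_i r_i = 5·6·1 + 4·4·8 + 3·8·7 + 5·1·12 + 9·9·9 = 1115 ≡ 10.
  α_i^2 mod 13 = [10, 3, 12, 1, 3].
  S_2 = Σ v_i α_i^2 r_i = 5·10·1 + 4·3·8 + 3·12·7 + 5·1·12 + 9·3·9 = 701 ≡ 12.
  S = (4, 10, 12) ≠ 0, so r is not a codeword (an error is present).
Step 3: locate the error. For a single error e at position i, S_ℓ = v_i·e·α_i^ℓ, so α_err = S_1/S_0.
  S_0^{−1} = 4^{−1} = 10 (mod 13), so α_err = 10·10 = 100 ≡ 9 = α_5. Error position i = 5.
  Consistency check: S_2/S_1 = 12·4 = 48 ≡ 9 = α_err ✓ (single-error assumption holds).
Step 4: error magnitude e = S_0/v_5 = S_0·∏_{j≠5}(α_5 − α_j) = 4·3 = 12 ≡ 12 (mod 13).
Step 5: correct position 5: c_5 = r_5 − e = 9 − 12 ≡ 10 (mod 13). Hence c = [1, 8, 7, 12, 10].
  Check: interpolating c through the α_i gives m(x) = 9 + 3·x (degree < 2) with m(α_i) = c_i for every i, so c is indeed a codeword.


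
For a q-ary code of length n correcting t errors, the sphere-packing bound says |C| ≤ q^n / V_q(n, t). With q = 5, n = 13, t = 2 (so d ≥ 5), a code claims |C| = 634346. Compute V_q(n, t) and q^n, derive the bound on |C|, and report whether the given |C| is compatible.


V_q(n, t) = 1301, q^n = 1220703125, Hamming bound = 938280, |C| = 634346 ≤ bound (satisfied).

Step 1: Compute V_q(n, t) = Σ_{j=0}^2 C(n, j) (q−1)^j.
  j = 0: C(13,0)·(4)^0 = 1·1 = 1.
  j = 1: C(13,1)·(4)^1 = 13·4 = 52.
  j = 2: C(13,2)·(4)^2 = 78·16 = 1248.
  V_q(n, t) = 1 + 52 + 1248 = 1301.
Step 2: q^n = 5^13 = 1220703125.
Step 3: Hamming bound ⌊q^n / V_q(n,t)⌋ = ⌊1220703125/1301⌋ = 938280.
Step 4: Compare |C| = 634346 to 938280: satisfied.
The claimed |C| lies below the Hamming bound.


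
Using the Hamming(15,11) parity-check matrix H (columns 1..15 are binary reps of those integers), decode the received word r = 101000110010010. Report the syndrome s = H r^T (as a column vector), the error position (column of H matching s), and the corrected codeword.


s = (1, 0, 0, 0)^T, error position = 8, corrected codeword c = 101000100010010

Compute s = H r^T mod 2 one row at a time:
  s_1 = 1 + 0 + 0 + 1 + 0 + 0 + 1 + 0 = 3 ≡ 1 (mod 2).
  s_2 = 0 + 0 + 0 + 1 + 0 + 0 + 1 + 0 = 2 ≡ 0 (mod 2).
  s_3 = 0 + 1 + 0 + 1 + 0 + 1 + 1 + 0 = 4 ≡ 0 (mod 2).
  s_4 = 1 + 1 + 0 + 1 + 0 + 1 + 0 + 0 = 4 ≡ 0 (mod 2).
s = (1, 0, 0, 0)^T — this equals column 8 of H (binary 1000), so error is at position 8.
Correct: flip bit 8 of r = 101000110010010 to get c = 101000100010010.


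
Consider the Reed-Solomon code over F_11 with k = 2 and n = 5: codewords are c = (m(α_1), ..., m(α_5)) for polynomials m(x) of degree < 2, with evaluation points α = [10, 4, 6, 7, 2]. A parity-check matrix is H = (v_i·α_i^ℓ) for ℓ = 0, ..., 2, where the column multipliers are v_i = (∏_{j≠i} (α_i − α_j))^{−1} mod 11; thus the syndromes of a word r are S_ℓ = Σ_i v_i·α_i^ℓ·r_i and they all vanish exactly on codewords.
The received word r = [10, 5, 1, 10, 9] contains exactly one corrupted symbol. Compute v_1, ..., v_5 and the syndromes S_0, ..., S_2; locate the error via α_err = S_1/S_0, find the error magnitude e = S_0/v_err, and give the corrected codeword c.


S = (7, 4, 7), error at position 1, error magnitude e = 6, c = [4, 5, 1, 10, 9].

Step 1: column multipliers v_i = (∏_{j≠i}(α_i − α_j))^{−1} mod 11.
  i = 1 (α = 10): (10−4)(10−6)(10−7)(10−2) = 6·4·3·8 = 576 ≡ 4, so v_1 = 4^{−1} = 3 (mod 11).
  i = 2 (α = 4): (4−10)(4−6)(4−7)(4−2) = (−6)·(−2)·(−3)·2 = −72 ≡ 5, so v_2 = 5^{−1} = 9 (mod 11).
  i = 3 (α = 6): (6−10)(6−4)(6−7)(6−2) = (−4)·2·(−1)·4 = 32 ≡ 10, so v_3 = 10^{−1} = 10 (mod 11).
  i = 4 (α = 7): (7−10)(7−4)(7−6)(7−2) = (−3)·3·1·5 = −45 ≡ 10, so v_4 = 10^{−1} = 10 (mod 11).
  i = 5 (α = 2): (2−10)(2−4)(2−6)(2−7) = (−8)·(−2)·(−4)·(−5) = 320 ≡ 1, so v_5 = 1^{−1} = 1 (mod 11).
  v = [3, 9, 10, 10, 1].
Step 2: syndromes of r = [10, 5, 1, 10, 9] (all sums mod 11).
  S_0 = Σ v_i r_i = 3·10 + 9·5 + 10·1 + 10·10 + 1·9 = 194 ≡ 7.
  S_1 = Σ v_i α_i r_i = 3·10·10 + 9·4·5 + 10·6·1 + 10·7·10 + 1·2·9 = 1258 ≡ 4.
  α_i^2 mod 11 = [1, 5, 3, 5, 4].
  S_2 = Σ v_i α_i^2 r_i = 3·1·10 + 9·5·5 + 10·3·1 + 10·5·10 + 1·4·9 = 821 ≡ 7.
  S = (7, 4, 7) ≠ 0, so r is not a codeword (an error is present).
Step 3: locate the error. For a single error e at position i, S_ℓ = v_i·e·α_i^ℓ, so α_err = S_1/S_0.
  S_0^{−1} = 7^{−1} = 8 (mod 11), so α_err = 4·8 = 32 ≡ 10 = α_1. Error position i = 1.
  Consistency check: S_2/S_1 = 7·3 = 21 ≡ 10 = α_err ✓ (single-error assumption holds).
Step 4: error magnitude e = S_0/v_1 = S_0·∏_{j≠1}(α_1 − α_j) = 7·4 = 28 ≡ 6 (mod 11).
Step 5: correct position 1: c_1 = r_1 − e = 10 − 6 ≡ 4 (mod 11). Hence c = [4, 5, 1, 10, 9].
  Check: interpolating c through the α_i gives m(x) = 2 + 9·x (degree < 2) with m(α_i) = c_i for every i, so c is indeed a codeword.


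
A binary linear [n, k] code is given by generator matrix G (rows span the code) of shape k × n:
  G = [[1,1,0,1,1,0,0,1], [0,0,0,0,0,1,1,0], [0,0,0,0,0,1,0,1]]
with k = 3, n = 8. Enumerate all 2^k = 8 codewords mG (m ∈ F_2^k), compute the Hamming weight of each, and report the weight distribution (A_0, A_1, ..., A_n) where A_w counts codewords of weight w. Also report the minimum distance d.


Weight distribution: A_0 = 1, A_2 = 3, A_5 = 3, A_7 = 1. Minimum distance d = 2.

Enumerate all 2^3 = 8 messages m ∈ F_2^3.
For each, compute codeword c = mG in F_2^8, then tally its weight.
  m = 000 → c = 00000000, weight = 0.
  m = 100 → c = 11011001, weight = 5.
  m = 010 → c = 00000110, weight = 2.
  m = 110 → c = 11011111, weight = 7.
  m = 001 → c = 00000101, weight = 2.
  m = 101 → c = 11011100, weight = 5.
  m = 011 → c = 00000011, weight = 2.
  m = 111 → c = 11011010, weight = 5.
Tally weights:
  weight 0: 1 codewords.
  weight 2: 3 codewords.
  weight 5: 3 codewords.
  weight 7: 1 codewords.
Minimum distance d = smallest w > 0 with A_w > 0 = 2.
Sanity: Σ A_w = 8 = 2^3 = 8 ✓.


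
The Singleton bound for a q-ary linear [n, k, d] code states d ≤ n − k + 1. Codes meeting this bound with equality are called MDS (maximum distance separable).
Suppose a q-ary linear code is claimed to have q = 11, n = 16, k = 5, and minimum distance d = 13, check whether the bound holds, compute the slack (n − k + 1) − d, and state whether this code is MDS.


Singleton RHS = n − k + 1 = 12, slack = -1, bound violated (no such code; not MDS).

Singleton bound: d ≤ n − k + 1.
Here n = 16, k = 5, so n − k + 1 = 12.
Given d = 13, check d ≤ 12: NO.
Slack = (n − k + 1) − d = -1.
The slack is negative: d = 13 exceeds n − k + 1 = 12 by 1, so the Singleton bound is violated and no linear [16, 5, 13]_11 code can exist. In particular it is not MDS (MDS requires d = n − k + 1 exactly).
Description: the claimed parameters are [16, 5, 13]_11; such a code would be impossible (violates the Singleton bound).


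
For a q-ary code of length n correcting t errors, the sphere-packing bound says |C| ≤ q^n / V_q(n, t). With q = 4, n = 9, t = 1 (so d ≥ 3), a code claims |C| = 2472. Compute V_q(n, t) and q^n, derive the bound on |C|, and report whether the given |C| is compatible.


V_q(n, t) = 28, q^n = 262144, Hamming bound = 9362, |C| = 2472 ≤ bound (satisfied).

Step 1: Compute V_q(n, t) = Σ_{j=0}^1 C(n, j) (q−1)^j.
  j = 0: C(9,0)·(3)^0 = 1·1 = 1.
  j = 1: C(9,1)·(3)^1 = 9·3 = 27.
  V_q(n, t) = 1 + 27 = 28.
Step 2: q^n = 4^9 = 262144.
Step 3: Hamming bound ⌊q^n / V_q(n,t)⌋ = ⌊262144/28⌋ = 9362.
Step 4: Compare |C| = 2472 to 9362: satisfied.
The claimed |C| lies below the Hamming bound.


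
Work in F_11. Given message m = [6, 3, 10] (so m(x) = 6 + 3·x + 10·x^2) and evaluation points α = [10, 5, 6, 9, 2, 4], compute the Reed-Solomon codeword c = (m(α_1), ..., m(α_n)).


c = [2, 7, 10, 7, 8, 2]

Message polynomial: m(x) = 6 + 3·x + 10·x^2 (mod 11).
For each evaluation point α_i, compute m(α_i) mod 11:
  α_1 = 10: Horner steps 10 → 4 → 2, so m(10) = 2.
  α_2 = 5: Horner steps 10 → 9 → 7, so m(5) = 7.
  α_3 = 6: Horner steps 10 → 8 → 10, so m(6) = 10.
  α_4 = 9: Horner steps 10 → 5 → 7, so m(9) = 7.
  α_5 = 2: Horner steps 10 → 1 → 8, so m(2) = 8.
  α_6 = 4: Horner steps 10 → 10 → 2, so m(4) = 2.
Codeword c = [2, 7, 10, 7, 8, 2] ∈ F_11^6.


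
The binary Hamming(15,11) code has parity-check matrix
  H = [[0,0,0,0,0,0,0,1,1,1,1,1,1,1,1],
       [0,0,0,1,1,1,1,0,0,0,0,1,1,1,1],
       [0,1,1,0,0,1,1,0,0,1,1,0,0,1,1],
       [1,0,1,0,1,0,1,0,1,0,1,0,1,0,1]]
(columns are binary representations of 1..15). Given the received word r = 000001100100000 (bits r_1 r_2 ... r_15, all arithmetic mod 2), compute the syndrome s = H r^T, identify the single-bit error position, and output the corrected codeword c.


s = (1, 0, 1, 1)^T, error position = 11, corrected codeword c = 000001100110000

Compute s = H r^T mod 2 one row at a time:
  s_1 = 0 + 0 + 1 + 0 + 0 + 0 + 0 + 0 = 1 ≡ 1 (mod 2).
  s_2 = 0 + 0 + 1 + 1 + 0 + 0 + 0 + 0 = 2 ≡ 0 (mod 2).
  s_3 = 0 + 0 + 1 + 1 + 1 + 0 + 0 + 0 = 3 ≡ 1 (mod 2).
  s_4 = 0 + 0 + 0 + 1 + 0 + 0 + 0 + 0 = 1 ≡ 1 (mod 2).
s = (1, 0, 1, 1)^T — this equals column 11 of H (binary 1011), so error is at position 11.
Correct: flip bit 11 of r = 000001100100000 to get c = 000001100110000.


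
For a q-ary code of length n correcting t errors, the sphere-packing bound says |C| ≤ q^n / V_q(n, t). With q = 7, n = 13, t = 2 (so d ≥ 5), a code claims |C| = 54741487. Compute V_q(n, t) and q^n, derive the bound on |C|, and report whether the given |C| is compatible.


V_q(n, t) = 2887, q^n = 96889010407, Hamming bound = 33560446, |C| = 54741487 > bound (violated).

Step 1: Compute V_q(n, t) = Σ_{j=0}^2 C(n, j) (q−1)^j.
  j = 0: C(13,0)·(6)^0 = 1·1 = 1.
  j = 1: C(13,1)·(6)^1 = 13·6 = 78.
  j = 2: C(13,2)·(6)^2 = 78·36 = 2808.
  V_q(n, t) = 1 + 78 + 2808 = 2887.
Step 2: q^n = 7^13 = 96889010407.
Step 3: Hamming bound ⌊q^n / V_q(n,t)⌋ = ⌊96889010407/2887⌋ = 33560446.
Step 4: Compare |C| = 54741487 to 33560446: violated.
The claimed |C| lies above the Hamming bound, so no 7-ary code of length 13 with d ≥ 5 can have 54741487 codewords.


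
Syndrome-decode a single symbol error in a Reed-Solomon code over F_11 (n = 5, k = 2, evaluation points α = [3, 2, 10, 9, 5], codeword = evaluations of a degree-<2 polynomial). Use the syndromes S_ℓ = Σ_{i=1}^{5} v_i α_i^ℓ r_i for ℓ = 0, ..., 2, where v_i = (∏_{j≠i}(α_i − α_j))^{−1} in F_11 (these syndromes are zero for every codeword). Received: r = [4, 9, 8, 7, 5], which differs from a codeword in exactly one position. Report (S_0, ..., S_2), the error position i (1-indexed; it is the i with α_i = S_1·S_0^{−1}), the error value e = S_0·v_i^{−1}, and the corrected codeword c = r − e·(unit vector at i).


S = (10, 1, 10), error at position 3, error magnitude e = 6, c = [4, 9, 2, 7, 5].

Step 1: column multipliers v_i = (∏_{j≠i}(α_i − α_j))^{−1} mod 11.
  i = 1 (α = 3): (3−2)(3−10)(3−9)(3−5) = 1·(−7)·(−6)·(−2) = −84 ≡ 4, so v_1 = 4^{−1} = 3 (mod 11).
  i = 2 (α = 2): (2−3)(2−10)(2−9)(2−5) = (−1)·(−8)·(−7)·(−3) = 168 ≡ 3, so v_2 = 3^{−1} = 4 (mod 11).
  i = 3 (α = 10): (10−3)(10−2)(10−9)(10−5) = 7·8·1·5 = 280 ≡ 5, so v_3 = 5^{−1} = 9 (mod 11).
  i = 4 (α = 9): (9−3)(9−2)(9−10)(9−5) = 6·7·(−1)·4 = −168 ≡ 8, so v_4 = 8^{−1} = 7 (mod 11).
  i = 5 (α = 5): (5−3)(5−2)(5−10)(5−9) = 2·3·(−5)·(−4) = 120 ≡ 10, so v_5 = 10^{−1} = 10 (mod 11).
  v = [3, 4, 9, 7, 10].
Step 2: syndromes of r = [4, 9, 8, 7, 5] (all sums mod 11).
  S_0 = Σ v_i r_i = 3·4 + 4·9 + 9·8 + 7·7 + 10·5 = 219 ≡ 10.
  S_1 = Σ v_i α_i r_i = 3·3·4 + 4·2·9 + 9·10·8 + 7·9·7 + 10·5·5 = 1519 ≡ 1.
  α_i^2 mod 11 = [9, 4, 1, 4, 3].
  S_2 = Σ v_i α_i^2 r_i = 3·9·4 + 4·4·9 + 9·1·8 + 7·4·7 + 10·3·5 = 670 ≡ 10.
  S = (10, 1, 10) ≠ 0, so r is not a codeword (an error is present).
Step 3: locate the error. For a single error e at position i, S_ℓ = v_i·e·α_i^ℓ, so α_err = S_1/S_0.
  S_0^{−1} = 10^{−1} = 10 (mod 11), so α_err = 1·10 = 10 ≡ 10 = α_3. Error position i = 3.
  Consistency check: S_2/S_1 = 10·1 = 10 ≡ 10 = α_err ✓ (single-error assumption holds).
Step 4: error magnitude e = S_0/v_3 = S_0·∏_{j≠3}(α_3 − α_j) = 10·5 = 50 ≡ 6 (mod 11).
Step 5: correct position 3: c_3 = r_3 − e = 8 − 6 ≡ 2 (mod 11). Hence c = [4, 9, 2, 7, 5].
  Check: interpolating c through the α_i gives m(x) = 8 + 6·x (degree < 2) with m(α_i) = c_i for every i, so c is indeed a codeword.


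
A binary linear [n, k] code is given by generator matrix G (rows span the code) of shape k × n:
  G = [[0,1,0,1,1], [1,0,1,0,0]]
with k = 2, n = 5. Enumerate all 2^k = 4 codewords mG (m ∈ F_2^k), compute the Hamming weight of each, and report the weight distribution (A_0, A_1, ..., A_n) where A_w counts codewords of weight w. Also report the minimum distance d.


Weight distribution: A_0 = 1, A_2 = 1, A_3 = 1, A_5 = 1. Minimum distance d = 2.

Enumerate all 2^2 = 4 messages m ∈ F_2^2.
For each, compute codeword c = mG in F_2^5, then tally its weight.
  m = 00 → c = 00000, weight = 0.
  m = 10 → c = 01011, weight = 3.
  m = 01 → c = 10100, weight = 2.
  m = 11 → c = 11111, weight = 5.
Tally weights:
  weight 0: 1 codewords.
  weight 2: 1 codewords.
  weight 3: 1 codewords.
  weight 5: 1 codewords.
Minimum distance d = smallest w > 0 with A_w > 0 = 2.
Sanity: Σ A_w = 4 = 2^2 = 4 ✓.


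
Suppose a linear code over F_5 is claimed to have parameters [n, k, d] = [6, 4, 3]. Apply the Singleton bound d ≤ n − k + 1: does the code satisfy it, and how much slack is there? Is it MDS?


Singleton RHS = n − k + 1 = 3, slack = 0, bound satisfied, MDS.

Singleton bound: d ≤ n − k + 1.
Here n = 6, k = 4, so n − k + 1 = 3.
Given d = 3, check d ≤ 3: YES.
Slack = (n − k + 1) − d = 0.
The code is MDS (slack = 0).
Description: the claimed parameters are [6, 4, 3]_5; such a code would be MDS (meets Singleton bound).


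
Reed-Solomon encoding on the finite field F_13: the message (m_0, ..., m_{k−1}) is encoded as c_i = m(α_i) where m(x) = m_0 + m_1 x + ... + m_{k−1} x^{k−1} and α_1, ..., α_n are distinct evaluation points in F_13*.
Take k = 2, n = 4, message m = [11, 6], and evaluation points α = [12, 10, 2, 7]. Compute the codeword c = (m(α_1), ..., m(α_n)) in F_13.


c = [5, 6, 10, 1]

Message polynomial: m(x) = 11 + 6·x (mod 13).
For each evaluation point α_i, compute m(α_i) mod 13:
  α_1 = 12: Horner steps 6 → 5, so m(12) = 5.
  α_2 = 10: Horner steps 6 → 6, so m(10) = 6.
  α_3 = 2: Horner steps 6 → 10, so m(2) = 10.
  α_4 = 7: Horner steps 6 → 1, so m(7) = 1.
Codeword c = [5, 6, 10, 1] ∈ F_13^4.


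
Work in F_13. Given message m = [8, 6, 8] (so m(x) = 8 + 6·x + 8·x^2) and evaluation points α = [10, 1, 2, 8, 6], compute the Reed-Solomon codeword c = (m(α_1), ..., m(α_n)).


c = [10, 9, 0, 9, 7]

Message polynomial: m(x) = 8 + 6·x + 8·x^2 (mod 13).
For each evaluation point α_i, compute m(α_i) mod 13:
  α_1 = 10: Horner steps 8 → 8 → 10, so m(10) = 10.
  α_2 = 1: Horner steps 8 → 1 → 9, so m(1) = 9.
  α_3 = 2: Horner steps 8 → 9 → 0, so m(2) = 0.
  α_4 = 8: Horner steps 8 → 5 → 9, so m(8) = 9.
  α_5 = 6: Horner steps 8 → 2 → 7, so m(6) = 7.
Codeword c = [10, 9, 0, 9, 7] ∈ F_13^5.


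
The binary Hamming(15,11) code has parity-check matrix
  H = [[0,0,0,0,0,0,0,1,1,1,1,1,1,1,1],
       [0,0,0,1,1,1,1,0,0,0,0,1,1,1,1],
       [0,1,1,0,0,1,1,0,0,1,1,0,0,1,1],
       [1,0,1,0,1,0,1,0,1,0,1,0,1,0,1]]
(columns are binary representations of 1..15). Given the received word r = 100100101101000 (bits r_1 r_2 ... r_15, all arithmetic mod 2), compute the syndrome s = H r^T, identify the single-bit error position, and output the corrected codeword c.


s = (1, 1, 0, 1)^T, error position = 13, corrected codeword c = 100100101101100

Compute s = H r^T mod 2 one row at a time:
  s_1 = 0 + 1 + 1 + 0 + 1 + 0 + 0 + 0 = 3 ≡ 1 (mod 2).
  s_2 = 1 + 0 + 0 + 1 + 1 + 0 + 0 + 0 = 3 ≡ 1 (mod 2).
  s_3 = 0 + 0 + 0 + 1 + 1 + 0 + 0 + 0 = 2 ≡ 0 (mod 2).
  s_4 = 1 + 0 + 0 + 1 + 1 + 0 + 0 + 0 = 3 ≡ 1 (mod 2).
s = (1, 1, 0, 1)^T — this equals column 13 of H (binary 1101), so error is at position 13.
Correct: flip bit 13 of r = 100100101101000 to get c = 100100101101100.


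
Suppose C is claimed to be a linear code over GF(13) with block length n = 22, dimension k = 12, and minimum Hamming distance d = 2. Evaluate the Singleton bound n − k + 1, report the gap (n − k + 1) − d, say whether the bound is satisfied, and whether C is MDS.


Singleton RHS = n − k + 1 = 11, slack = 9, bound satisfied, not MDS.

Singleton bound: d ≤ n − k + 1.
Here n = 22, k = 12, so n − k + 1 = 11.
Given d = 2, check d ≤ 11: YES.
Slack = (n − k + 1) − d = 9.
The code is NOT MDS (slack = 9 > 0).
Description: the claimed parameters are [22, 12, 2]_13; such a code would be non-MDS.


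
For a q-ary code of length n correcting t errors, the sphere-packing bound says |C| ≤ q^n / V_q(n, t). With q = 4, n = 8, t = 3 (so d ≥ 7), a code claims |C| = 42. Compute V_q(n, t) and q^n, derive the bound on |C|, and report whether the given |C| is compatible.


V_q(n, t) = 1789, q^n = 65536, Hamming bound = 36, |C| = 42 > bound (violated).

Step 1: Compute V_q(n, t) = Σ_{j=0}^3 C(n, j) (q−1)^j.
  j = 0: C(8,0)·(3)^0 = 1·1 = 1.
  j = 1: C(8,1)·(3)^1 = 8·3 = 24.
  j = 2: C(8,2)·(3)^2 = 28·9 = 252.
  j = 3: C(8,3)·(3)^3 = 56·27 = 1512.
  V_q(n, t) = 1 + 24 + 252 + 1512 = 1789.
Step 2: q^n = 4^8 = 65536.
Step 3: Hamming bound ⌊q^n / V_q(n,t)⌋ = ⌊65536/1789⌋ = 36.
Step 4: Compare |C| = 42 to 36: violated.
The claimed |C| lies above the Hamming bound, so no 4-ary code of length 8 with d ≥ 7 can have 42 codewords.


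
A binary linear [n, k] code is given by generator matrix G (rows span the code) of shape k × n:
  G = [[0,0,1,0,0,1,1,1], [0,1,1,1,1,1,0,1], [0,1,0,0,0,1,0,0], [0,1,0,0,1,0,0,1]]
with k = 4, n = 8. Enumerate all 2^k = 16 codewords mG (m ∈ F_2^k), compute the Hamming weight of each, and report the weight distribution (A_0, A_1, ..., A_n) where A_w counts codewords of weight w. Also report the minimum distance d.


Weight distribution: A_0 = 1, A_2 = 1, A_3 = 6, A_4 = 5, A_5 = 2, A_6 = 1. Minimum distance d = 2.

Enumerate all 2^4 = 16 messages m ∈ F_2^4.
For each, compute codeword c = mG in F_2^8, then tally its weight.
  m = 0000 → c = 00000000, weight = 0.
  m = 1000 → c = 00100111, weight = 4.
  m = 0100 → c = 01111101, weight = 6.
  m = 1100 → c = 01011010, weight = 4.
  m = 0010 → c = 01000100, weight = 2.
  m = 1010 → c = 01100011, weight = 4.
  m = 0110 → c = 00111001, weight = 4.
  m = 1110 → c = 00011110, weight = 4.
  m = 0001 → c = 01001001, weight = 3.
  m = 1001 → c = 01101110, weight = 5.
  m = 0101 → c = 00110100, weight = 3.
  m = 1101 → c = 00010011, weight = 3.
  m = 0011 → c = 00001101, weight = 3.
  m = 1011 → c = 00101010, weight = 3.
  m = 0111 → c = 01110000, weight = 3.
  m = 1111 → c = 01010111, weight = 5.
Tally weights:
  weight 0: 1 codewords.
  weight 2: 1 codewords.
  weight 3: 6 codewords.
  weight 4: 5 codewords.
  weight 5: 2 codewords.
  weight 6: 1 codewords.
Minimum distance d = smallest w > 0 with A_w > 0 = 2.
Sanity: Σ A_w = 16 = 2^4 = 16 ✓.


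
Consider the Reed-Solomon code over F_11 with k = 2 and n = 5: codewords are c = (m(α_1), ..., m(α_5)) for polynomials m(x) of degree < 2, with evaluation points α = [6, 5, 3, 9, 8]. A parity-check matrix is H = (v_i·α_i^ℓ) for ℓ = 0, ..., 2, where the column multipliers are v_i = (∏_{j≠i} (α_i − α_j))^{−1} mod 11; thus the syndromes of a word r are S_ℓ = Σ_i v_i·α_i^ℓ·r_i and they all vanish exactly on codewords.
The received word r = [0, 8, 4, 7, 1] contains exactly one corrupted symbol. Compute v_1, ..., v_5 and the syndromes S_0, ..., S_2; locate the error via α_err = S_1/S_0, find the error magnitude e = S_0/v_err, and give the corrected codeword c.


S = (4, 9, 1), error at position 2, error magnitude e = 3, c = [0, 5, 4, 7, 1].

Step 1: column multipliers v_i = (∏_{j≠i}(α_i − α_j))^{−1} mod 11.
  i = 1 (α = 6): (6−5)(6−3)(6−9)(6−8) = 1·3·(−3)·(−2) = 18 ≡ 7, so v_1 = 7^{−1} = 8 (mod 11).
  i = 2 (α = 5): (5−6)(5−3)(5−9)(5−8) = (−1)·2·(−4)·(−3) = −24 ≡ 9, so v_2 = 9^{−1} = 5 (mod 11).
  i = 3 (α = 3): (3−6)(3−5)(3−9)(3−8) = (−3)·(−2)·(−6)·(−5) = 180 ≡ 4, so v_3 = 4^{−1} = 3 (mod 11).
  i = 4 (α = 9): (9−6)(9−5)(9−3)(9−8) = 3·4·6·1 = 72 ≡ 6, so v_4 = 6^{−1} = 2 (mod 11).
  i = 5 (α = 8): (8−6)(8−5)(8−3)(8−9) = 2·3·5·(−1) = −30 ≡ 3, so v_5 = 3^{−1} = 4 (mod 11).
  v = [8, 5, 3, 2, 4].
Step 2: syndromes of r = [0, 8, 4, 7, 1] (all sums mod 11).
  S_0 = Σ v_i r_i = 8·0 + 5·8 + 3·4 + 2·7 + 4·1 = 70 ≡ 4.
  S_1 = Σ v_i α_i r_i = 8·6·0 + 5·5·8 + 3·3·4 + 2·9·7 + 4·8·1 = 394 ≡ 9.
  α_i^2 mod 11 = [3, 3, 9, 4, 9].
  S_2 = Σ v_i α_i^2 r_i = 8·3·0 + 5·3·8 + 3·9·4 + 2·4·7 + 4·9·1 = 320 ≡ 1.
  S = (4, 9, 1) ≠ 0, so r is not a codeword (an error is present).
Step 3: locate the error. For a single error e at position i, S_ℓ = v_i·e·α_i^ℓ, so α_err = S_1/S_0.
  S_0^{−1} = 4^{−1} = 3 (mod 11), so α_err = 9·3 = 27 ≡ 5 = α_2. Error position i = 2.
  Consistency check: S_2/S_1 = 1·5 = 5 ≡ 5 = α_err ✓ (single-error assumption holds).
Step 4: error magnitude e = S_0/v_2 = S_0·∏_{j≠2}(α_2 − α_j) = 4·9 = 36 ≡ 3 (mod 11).
Step 5: correct position 2: c_2 = r_2 − e = 8 − 3 ≡ 5 (mod 11). Hence c = [0, 5, 4, 7, 1].
  Check: interpolating c through the α_i gives m(x) = 8 + 6·x (degree < 2) with m(α_i) = c_i for every i, so c is indeed a codeword.


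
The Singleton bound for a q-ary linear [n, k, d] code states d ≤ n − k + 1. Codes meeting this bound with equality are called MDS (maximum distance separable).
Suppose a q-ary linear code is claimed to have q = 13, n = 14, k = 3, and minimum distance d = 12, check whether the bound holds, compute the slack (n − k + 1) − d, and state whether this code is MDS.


Singleton RHS = n − k + 1 = 12, slack = 0, bound satisfied, MDS.

Singleton bound: d ≤ n − k + 1.
Here n = 14, k = 3, so n − k + 1 = 12.
Given d = 12, check d ≤ 12: YES.
Slack = (n − k + 1) − d = 0.
The code is MDS (slack = 0).
Description: the claimed parameters are [14, 3, 12]_13; such a code would be MDS (meets Singleton bound).


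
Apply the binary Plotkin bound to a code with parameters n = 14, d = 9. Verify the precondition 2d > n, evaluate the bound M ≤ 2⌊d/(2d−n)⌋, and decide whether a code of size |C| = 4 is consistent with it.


Plotkin bound M ≤ 4; given |C| = 4 ≤ bound (satisfied).

Check applicability: 2d = 18, n = 14.
2d − n = 4 > 0, so Plotkin applies.
Compute d/(2d−n) = 9/4 ≈ 2.2500.
⌊d/(2d−n)⌋ = 2.
Plotkin bound: M ≤ 2·2 = 4.
Given |C| = 4, check: satisfied.
This |C| is at the Plotkin bound.


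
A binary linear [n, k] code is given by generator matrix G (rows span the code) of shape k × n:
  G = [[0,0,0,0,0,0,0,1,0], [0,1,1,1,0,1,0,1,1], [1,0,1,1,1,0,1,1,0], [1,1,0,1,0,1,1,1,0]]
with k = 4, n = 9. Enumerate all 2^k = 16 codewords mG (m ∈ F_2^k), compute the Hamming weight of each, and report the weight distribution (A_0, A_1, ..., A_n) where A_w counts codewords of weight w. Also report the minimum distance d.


Weight distribution: A_0 = 1, A_1 = 1, A_3 = 1, A_4 = 3, A_5 = 5, A_6 = 4, A_7 = 1. Minimum distance d = 1.

Enumerate all 2^4 = 16 messages m ∈ F_2^4.
For each, compute codeword c = mG in F_2^9, then tally its weight.
  m = 0000 → c = 000000000, weight = 0.
  m = 1000 → c = 000000010, weight = 1.
  m = 0100 → c = 011101011, weight = 6.
  m = 1100 → c = 011101001, weight = 5.
  m = 0010 → c = 101110110, weight = 6.
  m = 1010 → c = 101110100, weight = 5.
  m = 0110 → c = 110011101, weight = 6.
  m = 1110 → c = 110011111, weight = 7.
  m = 0001 → c = 110101110, weight = 6.
  m = 1001 → c = 110101100, weight = 5.
  m = 0101 → c = 101000101, weight = 4.
  m = 1101 → c = 101000111, weight = 5.
  m = 0011 → c = 011011000, weight = 4.
  m = 1011 → c = 011011010, weight = 5.
  m = 0111 → c = 000110011, weight = 4.
  m = 1111 → c = 000110001, weight = 3.
Tally weights:
  weight 0: 1 codewords.
  weight 1: 1 codewords.
  weight 3: 1 codewords.
  weight 4: 3 codewords.
  weight 5: 5 codewords.
  weight 6: 4 codewords.
  weight 7: 1 codewords.
Minimum distance d = smallest w > 0 with A_w > 0 = 1.
Sanity: Σ A_w = 16 = 2^4 = 16 ✓.


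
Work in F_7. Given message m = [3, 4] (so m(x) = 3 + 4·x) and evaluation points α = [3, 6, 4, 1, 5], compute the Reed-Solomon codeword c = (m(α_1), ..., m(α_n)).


c = [1, 6, 5, 0, 2]

Message polynomial: m(x) = 3 + 4·x (mod 7).
For each evaluation point α_i, compute m(α_i) mod 7:
  α_1 = 3: Horner steps 4 → 1, so m(3) = 1.
  α_2 = 6: Horner steps 4 → 6, so m(6) = 6.
  α_3 = 4: Horner steps 4 → 5, so m(4) = 5.
  α_4 = 1: Horner steps 4 → 0, so m(1) = 0.
  α_5 = 5: Horner steps 4 → 2, so m(5) = 2.
Codeword c = [1, 6, 5, 0, 2] ∈ F_7^5.


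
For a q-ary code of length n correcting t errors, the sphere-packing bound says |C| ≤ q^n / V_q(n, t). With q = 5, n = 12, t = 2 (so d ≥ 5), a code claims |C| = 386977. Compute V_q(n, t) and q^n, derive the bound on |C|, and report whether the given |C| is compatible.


V_q(n, t) = 1105, q^n = 244140625, Hamming bound = 220941, |C| = 386977 > bound (violated).

Step 1: Compute V_q(n, t) = Σ_{j=0}^2 C(n, j) (q−1)^j.
  j = 0: C(12,0)·(4)^0 = 1·1 = 1.
  j = 1: C(12,1)·(4)^1 = 12·4 = 48.
  j = 2: C(12,2)·(4)^2 = 66·16 = 1056.
  V_q(n, t) = 1 + 48 + 1056 = 1105.
Step 2: q^n = 5^12 = 244140625.
Step 3: Hamming bound ⌊q^n / V_q(n,t)⌋ = ⌊244140625/1105⌋ = 220941.
Step 4: Compare |C| = 386977 to 220941: violated.
The claimed |C| lies above the Hamming bound, so no 5-ary code of length 12 with d ≥ 5 can have 386977 codewords.


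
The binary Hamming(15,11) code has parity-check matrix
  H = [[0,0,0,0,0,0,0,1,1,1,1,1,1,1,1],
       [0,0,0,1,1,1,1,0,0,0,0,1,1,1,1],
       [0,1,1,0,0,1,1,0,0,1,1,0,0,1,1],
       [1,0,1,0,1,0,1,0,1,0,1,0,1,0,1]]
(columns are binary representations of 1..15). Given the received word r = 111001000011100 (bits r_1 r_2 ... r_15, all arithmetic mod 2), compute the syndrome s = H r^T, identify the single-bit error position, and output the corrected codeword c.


s = (1, 1, 0, 0)^T, error position = 12, corrected codeword c = 111001000010100

Compute s = H r^T mod 2 one row at a time:
  s_1 = 0 + 0 + 0 + 1 + 1 + 1 + 0 + 0 = 3 ≡ 1 (mod 2).
  s_2 = 0 + 0 + 1 + 0 + 1 + 1 + 0 + 0 = 3 ≡ 1 (mod 2).
  s_3 = 1 + 1 + 1 + 0 + 0 + 1 + 0 + 0 = 4 ≡ 0 (mod 2).
  s_4 = 1 + 1 + 0 + 0 + 0 + 1 + 1 + 0 = 4 ≡ 0 (mod 2).
s = (1, 1, 0, 0)^T — this equals column 12 of H (binary 1100), so error is at position 12.
Correct: flip bit 12 of r = 111001000011100 to get c = 111001000010100.


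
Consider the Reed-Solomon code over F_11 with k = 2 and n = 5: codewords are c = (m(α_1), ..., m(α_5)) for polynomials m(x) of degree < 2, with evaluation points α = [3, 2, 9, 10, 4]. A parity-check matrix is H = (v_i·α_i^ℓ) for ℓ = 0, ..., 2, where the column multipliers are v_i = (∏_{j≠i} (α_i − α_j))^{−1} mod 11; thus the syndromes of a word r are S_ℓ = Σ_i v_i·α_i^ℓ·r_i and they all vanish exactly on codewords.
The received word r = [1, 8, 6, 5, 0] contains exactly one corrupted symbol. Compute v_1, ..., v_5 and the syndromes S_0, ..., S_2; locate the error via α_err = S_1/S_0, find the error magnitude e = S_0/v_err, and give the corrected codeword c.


S = (3, 6, 1), error at position 2, error magnitude e = 6, c = [1, 2, 6, 5, 0].

Step 1: column multipliers v_i = (∏_{j≠i}(α_i − α_j))^{−1} mod 11.
  i = 1 (α = 3): (3−2)(3−9)(3−10)(3−4) = 1·(−6)·(−7)·(−1) = −42 ≡ 2, so v_1 = 2^{−1} = 6 (mod 11).
  i = 2 (α = 2): (2−3)(2−9)(2−10)(2−4) = (−1)·(−7)·(−8)·(−2) = 112 ≡ 2, so v_2 = 2^{−1} = 6 (mod 11).
  i = 3 (α = 9): (9−3)(9−2)(9−10)(9−4) = 6·7·(−1)·5 = −210 ≡ 10, so v_3 = 10^{−1} = 10 (mod 11).
  i = 4 (α = 10): (10−3)(10−2)(10−9)(10−4) = 7·8·1·6 = 336 ≡ 6, so v_4 = 6^{−1} = 2 (mod 11).
  i = 5 (α = 4): (4−3)(4−2)(4−9)(4−10) = 1·2·(−5)·(−6) = 60 ≡ 5, so v_5 = 5^{−1} = 9 (mod 11).
  v = [6, 6, 10, 2, 9].
Step 2: syndromes of r = [1, 8, 6, 5, 0] (all sums mod 11).
  S_0 = Σ v_i r_i = 6·1 + 6·8 + 10·6 + 2·5 + 9·0 = 124 ≡ 3.
  S_1 = Σ v_i α_i r_i = 6·3·1 + 6·2·8 + 10·9·6 + 2·10·5 + 9·4·0 = 754 ≡ 6.
  α_i^2 mod 11 = [9, 4, 4, 1, 5].
  S_2 = Σ v_i α_i^2 r_i = 6·9·1 + 6·4·8 + 10·4·6 + 2·1·5 + 9·5·0 = 496 ≡ 1.
  S = (3, 6, 1) ≠ 0, so r is not a codeword (an error is present).
Step 3: locate the error. For a single error e at position i, S_ℓ = v_i·e·α_i^ℓ, so α_err = S_1/S_0.
  S_0^{−1} = 3^{−1} = 4 (mod 11), so α_err = 6·4 = 24 ≡ 2 = α_2. Error position i = 2.
  Consistency check: S_2/S_1 = 1·2 = 2 ≡ 2 = α_err ✓ (single-error assumption holds).
Step 4: error magnitude e = S_0/v_2 = S_0·∏_{j≠2}(α_2 − α_j) = 3·2 = 6 ≡ 6 (mod 11).
Step 5: correct position 2: c_2 = r_2 − e = 8 − 6 ≡ 2 (mod 11). Hence c = [1, 2, 6, 5, 0].
  Check: interpolating c through the α_i gives m(x) = 4 + 10·x (degree < 2) with m(α_i) = c_i for every i, so c is indeed a codeword.


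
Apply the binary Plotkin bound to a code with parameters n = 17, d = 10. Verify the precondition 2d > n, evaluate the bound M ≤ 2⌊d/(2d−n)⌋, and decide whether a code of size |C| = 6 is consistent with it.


Plotkin bound M ≤ 6; given |C| = 6 ≤ bound (satisfied).

Check applicability: 2d = 20, n = 17.
2d − n = 3 > 0, so Plotkin applies.
Compute d/(2d−n) = 10/3 ≈ 3.3333.
⌊d/(2d−n)⌋ = 3.
Plotkin bound: M ≤ 2·3 = 6.
Given |C| = 6, check: satisfied.
This |C| is at the Plotkin bound.


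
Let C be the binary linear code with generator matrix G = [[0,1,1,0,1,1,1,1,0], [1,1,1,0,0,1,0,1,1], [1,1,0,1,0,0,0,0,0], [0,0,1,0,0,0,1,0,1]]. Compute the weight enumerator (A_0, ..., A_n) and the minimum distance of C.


Weight distribution: A_0 = 1, A_3 = 3, A_4 = 3, A_5 = 4, A_6 = 4, A_7 = 1. Minimum distance d = 3.

Enumerate all 2^4 = 16 messages m ∈ F_2^4.
For each, compute codeword c = mG in F_2^9, then tally its weight.
  m = 0000 → c = 000000000, weight = 0.
  m = 1000 → c = 011011110, weight = 6.
  m = 0100 → c = 111001011, weight = 6.
  m = 1100 → c = 100010101, weight = 4.
  m = 0010 → c = 110100000, weight = 3.
  m = 1010 → c = 101111110, weight = 7.
  m = 0110 → c = 001101011, weight = 5.
  m = 1110 → c = 010110101, weight = 5.
  m = 0001 → c = 001000101, weight = 3.
  m = 1001 → c = 010011011, weight = 5.
  m = 0101 → c = 110001110, weight = 5.
  m = 1101 → c = 101010000, weight = 3.
  m = 0011 → c = 111100101, weight = 6.
  m = 1011 → c = 100111011, weight = 6.
  m = 0111 → c = 000101110, weight = 4.
  m = 1111 → c = 011110000, weight = 4.
Tally weights:
  weight 0: 1 codewords.
  weight 3: 3 codewords.
  weight 4: 3 codewords.
  weight 5: 4 codewords.
  weight 6: 4 codewords.
  weight 7: 1 codewords.
Minimum distance d = smallest w > 0 with A_w > 0 = 3.
Sanity: Σ A_w = 16 = 2^4 = 16 ✓.


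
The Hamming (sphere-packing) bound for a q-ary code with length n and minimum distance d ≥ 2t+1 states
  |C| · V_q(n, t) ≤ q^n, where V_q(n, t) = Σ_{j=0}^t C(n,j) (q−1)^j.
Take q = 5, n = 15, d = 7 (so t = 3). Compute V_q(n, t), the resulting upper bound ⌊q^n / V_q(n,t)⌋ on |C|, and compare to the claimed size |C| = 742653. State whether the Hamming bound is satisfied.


V_q(n, t) = 30861, q^n = 30517578125, Hamming bound = 988871, |C| = 742653 ≤ bound (satisfied).

Step 1: Compute V_q(n, t) = Σ_{j=0}^3 C(n, j) (q−1)^j.
  j = 0: C(15,0)·(4)^0 = 1·1 = 1.
  j = 1: C(15,1)·(4)^1 = 15·4 = 60.
  j = 2: C(15,2)·(4)^2 = 105·16 = 1680.
  j = 3: C(15,3)·(4)^3 = 455·64 = 29120.
  V_q(n, t) = 1 + 60 + 1680 + 29120 = 30861.
Step 2: q^n = 5^15 = 30517578125.
Step 3: Hamming bound ⌊q^n / V_q(n,t)⌋ = ⌊30517578125/30861⌋ = 988871.
Step 4: Compare |C| = 742653 to 988871: satisfied.
The claimed |C| lies below the Hamming bound.


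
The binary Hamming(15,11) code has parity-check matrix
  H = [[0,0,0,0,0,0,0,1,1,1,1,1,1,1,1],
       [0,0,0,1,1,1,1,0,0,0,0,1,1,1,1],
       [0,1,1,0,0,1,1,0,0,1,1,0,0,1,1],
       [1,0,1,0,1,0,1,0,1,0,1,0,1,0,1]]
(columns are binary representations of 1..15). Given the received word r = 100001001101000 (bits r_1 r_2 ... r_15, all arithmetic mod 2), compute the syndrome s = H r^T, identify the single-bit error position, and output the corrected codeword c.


s = (1, 0, 0, 0)^T, error position = 8, corrected codeword c = 100001011101000

Compute s = H r^T mod 2 one row at a time:
  s_1 = 0 + 1 + 1 + 0 + 1 + 0 + 0 + 0 = 3 ≡ 1 (mod 2).
  s_2 = 0 + 0 + 1 + 0 + 1 + 0 + 0 + 0 = 2 ≡ 0 (mod 2).
  s_3 = 0 + 0 + 1 + 0 + 1 + 0 + 0 + 0 = 2 ≡ 0 (mod 2).
  s_4 = 1 + 0 + 0 + 0 + 1 + 0 + 0 + 0 = 2 ≡ 0 (mod 2).
s = (1, 0, 0, 0)^T — this equals column 8 of H (binary 1000), so error is at position 8.
Correct: flip bit 8 of r = 100001001101000 to get c = 100001011101000.


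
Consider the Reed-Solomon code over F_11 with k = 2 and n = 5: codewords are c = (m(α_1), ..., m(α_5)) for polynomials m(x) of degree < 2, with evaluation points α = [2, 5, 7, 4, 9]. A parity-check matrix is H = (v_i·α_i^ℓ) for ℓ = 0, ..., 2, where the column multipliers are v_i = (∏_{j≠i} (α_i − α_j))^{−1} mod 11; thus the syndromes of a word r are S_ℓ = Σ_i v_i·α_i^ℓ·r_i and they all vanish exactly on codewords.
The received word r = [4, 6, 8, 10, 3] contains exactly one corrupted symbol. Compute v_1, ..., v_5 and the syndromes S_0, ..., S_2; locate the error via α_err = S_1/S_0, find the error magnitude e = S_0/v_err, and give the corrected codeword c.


S = (2, 10, 6), error at position 2, error magnitude e = 4, c = [4, 2, 8, 10, 3].

Step 1: column multipliers v_i = (∏_{j≠i}(α_i − α_j))^{−1} mod 11.
  i = 1 (α = 2): (2−5)(2−7)(2−4)(2−9) = (−3)·(−5)·(−2)·(−7) = 210 ≡ 1, so v_1 = 1^{−1} = 1 (mod 11).
  i = 2 (α = 5): (5−2)(5−7)(5−4)(5−9) = 3·(−2)·1·(−4) = 24 ≡ 2, so v_2 = 2^{−1} = 6 (mod 11).
  i = 3 (α = 7): (7−2)(7−5)(7−4)(7−9) = 5·2·3·(−2) = −60 ≡ 6, so v_3 = 6^{−1} = 2 (mod 11).
  i = 4 (α = 4): (4−2)(4−5)(4−7)(4−9) = 2·(−1)·(−3)·(−5) = −30 ≡ 3, so v_4 = 3^{−1} = 4 (mod 11).
  i = 5 (α = 9): (9−2)(9−5)(9−7)(9−4) = 7·4·2·5 = 280 ≡ 5, so v_5 = 5^{−1} = 9 (mod 11).
  v = [1, 6, 2, 4, 9].
Step 2: syndromes of r = [4, 6, 8, 10, 3] (all sums mod 11).
  S_0 = Σ v_i r_i = 1·4 + 6·6 + 2·8 + 4·10 + 9·3 = 123 ≡ 2.
  S_1 = Σ v_i α_i r_i = 1·2·4 + 6·5·6 + 2·7·8 + 4·4·10 + 9·9·3 = 703 ≡ 10.
  α_i^2 mod 11 = [4, 3, 5, 5, 4].
  S_2 = Σ v_i α_i^2 r_i = 1·4·4 + 6·3·6 + 2·5·8 + 4·5·10 + 9·4·3 = 512 ≡ 6.
  S = (2, 10, 6) ≠ 0, so r is not a codeword (an error is present).
Step 3: locate the error. For a single error e at position i, S_ℓ = v_i·e·α_i^ℓ, so α_err = S_1/S_0.
  S_0^{−1} = 2^{−1} = 6 (mod 11), so α_err = 10·6 = 60 ≡ 5 = α_2. Error position i = 2.
  Consistency check: S_2/S_1 = 6·10 = 60 ≡ 5 = α_err ✓ (single-error assumption holds).
Step 4: error magnitude e = S_0/v_2 = S_0·∏_{j≠2}(α_2 − α_j) = 2·2 = 4 ≡ 4 (mod 11).
Step 5: correct position 2: c_2 = r_2 − e = 6 − 4 ≡ 2 (mod 11). Hence c = [4, 2, 8, 10, 3].
  Check: interpolating c through the α_i gives m(x) = 9 + 3·x (degree < 2) with m(α_i) = c_i for every i, so c is indeed a codeword.


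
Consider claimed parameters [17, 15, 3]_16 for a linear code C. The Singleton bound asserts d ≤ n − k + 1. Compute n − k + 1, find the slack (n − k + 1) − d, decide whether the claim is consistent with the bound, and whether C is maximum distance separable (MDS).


Singleton RHS = n − k + 1 = 3, slack = 0, bound satisfied, MDS.

Singleton bound: d ≤ n − k + 1.
Here n = 17, k = 15, so n − k + 1 = 3.
Given d = 3, check d ≤ 3: YES.
Slack = (n − k + 1) − d = 0.
The code is MDS (slack = 0).
Description: the claimed parameters are [17, 15, 3]_16; such a code would be MDS (meets Singleton bound).


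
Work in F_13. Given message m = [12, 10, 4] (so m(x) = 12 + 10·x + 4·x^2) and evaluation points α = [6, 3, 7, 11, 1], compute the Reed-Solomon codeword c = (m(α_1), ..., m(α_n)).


c = [8, 0, 5, 8, 0]

Message polynomial: m(x) = 12 + 10·x + 4·x^2 (mod 13).
For each evaluation point α_i, compute m(α_i) mod 13:
  α_1 = 6: Horner steps 4 → 8 → 8, so m(6) = 8.
  α_2 = 3: Horner steps 4 → 9 → 0, so m(3) = 0.
  α_3 = 7: Horner steps 4 → 12 → 5, so m(7) = 5.
  α_4 = 11: Horner steps 4 → 2 → 8, so m(11) = 8.
  α_5 = 1: Horner steps 4 → 1 → 0, so m(1) = 0.
Codeword c = [8, 0, 5, 8, 0] ∈ F_13^5.
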